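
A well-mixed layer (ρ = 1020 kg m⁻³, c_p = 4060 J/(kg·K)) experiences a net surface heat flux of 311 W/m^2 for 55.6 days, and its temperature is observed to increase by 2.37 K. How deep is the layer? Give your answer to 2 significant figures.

Heat input Q = F Δt = 311 × 4.80×10^6 s = 1.49×10^9 J/m².
Required areal heat capacity C = Q / ΔT = 6.30×10^8 J/(m²·K).
Depth D = C / (ρ c_p) = 6.30×10^8 / (1020 × 4060) = 152 m.

150 m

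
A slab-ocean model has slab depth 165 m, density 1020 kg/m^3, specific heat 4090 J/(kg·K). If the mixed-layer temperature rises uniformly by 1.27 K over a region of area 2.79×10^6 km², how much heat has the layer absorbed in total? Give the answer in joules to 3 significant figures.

2.44×10^21 J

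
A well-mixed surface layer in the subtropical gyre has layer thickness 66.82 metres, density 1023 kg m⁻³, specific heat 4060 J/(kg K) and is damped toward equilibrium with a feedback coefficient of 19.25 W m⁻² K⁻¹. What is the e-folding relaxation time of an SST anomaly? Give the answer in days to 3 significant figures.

167 days

Areal heat capacity C = ρ c_p D = 1023 × 4060 × 66.82 = 2.78×10^8 J/(m^2 K).
Relaxation time τ = C / λ = 2.78×10^8 / 19.25 = 1.44×10^7 s.
In days: 1.44×10^7 s / (86400 s/day) = 167 days.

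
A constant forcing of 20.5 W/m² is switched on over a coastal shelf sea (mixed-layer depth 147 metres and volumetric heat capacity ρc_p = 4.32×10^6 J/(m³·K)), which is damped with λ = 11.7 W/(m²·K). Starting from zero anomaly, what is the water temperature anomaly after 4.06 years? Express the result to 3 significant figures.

1.59 K

Areal heat capacity C = ρc_p × D = 4.32×10^6 × 147 = 6.35×10^8 J m⁻² K⁻¹.
τ = C / λ = 6.35×10^8 / 11.7 = 5.43×10^7 s.
Equilibrium anomaly ΔT_eq = F / λ = 20.5 / 11.7 = 1.75 K.
t = 4.06 years = 1.28×10^8 s, so t/τ = 2.36.
ΔT(t) = ΔT_eq (1 − e^(−t/τ)) = 1.75 × (1 − e^−2.36) = 1.59 K.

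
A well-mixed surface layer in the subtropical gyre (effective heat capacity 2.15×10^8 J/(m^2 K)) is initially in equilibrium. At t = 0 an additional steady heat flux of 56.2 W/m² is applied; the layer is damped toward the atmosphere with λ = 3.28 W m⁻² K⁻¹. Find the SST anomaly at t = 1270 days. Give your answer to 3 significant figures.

Areal heat capacity C = 2.15×10^8 J/(m^2 K) (given).
τ = C / λ = 2.15×10^8 / 3.28 = 6.55×10^7 s.
Equilibrium anomaly ΔT_eq = F / λ = 56.2 / 3.28 = 17.1 K.
t = 1270 days = 1.10×10^8 s, so t/τ = 1.67.
ΔT(t) = ΔT_eq (1 − e^(−t/τ)) = 17.1 × (1 − e^−1.67) = 13.9 K.

13.9 K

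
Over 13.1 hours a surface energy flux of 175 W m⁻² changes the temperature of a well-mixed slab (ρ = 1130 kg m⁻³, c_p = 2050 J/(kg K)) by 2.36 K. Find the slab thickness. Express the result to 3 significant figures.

1.51 m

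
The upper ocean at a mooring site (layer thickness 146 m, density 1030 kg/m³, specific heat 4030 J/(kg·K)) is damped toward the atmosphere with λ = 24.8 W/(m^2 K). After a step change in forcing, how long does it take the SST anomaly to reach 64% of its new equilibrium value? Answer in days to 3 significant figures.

289 days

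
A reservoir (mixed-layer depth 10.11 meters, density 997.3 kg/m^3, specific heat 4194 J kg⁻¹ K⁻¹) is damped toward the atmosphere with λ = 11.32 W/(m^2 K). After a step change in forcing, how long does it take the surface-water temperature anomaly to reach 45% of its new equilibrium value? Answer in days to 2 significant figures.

26 days

Areal heat capacity C = ρ c_p D = 997.3 × 4194 × 10.11 = 4.23×10^7 J/(m^2 K).
τ = C / λ = 4.23×10^7 / 11.32 = 3.74×10^6 s.
Fraction reached: 1 − e^(−t/τ) = 0.45 ⇒ t = −τ ln(1 − 0.45) = τ × 0.598.
t = 2.23×10^6 s = 25.8 days.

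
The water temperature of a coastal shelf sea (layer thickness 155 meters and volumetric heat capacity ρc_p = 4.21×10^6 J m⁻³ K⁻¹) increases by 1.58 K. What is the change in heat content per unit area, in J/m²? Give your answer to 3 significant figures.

Areal heat capacity C = ρc_p × D = 4.21×10^6 × 155 = 6.53×10^8 J m⁻² K⁻¹.
ΔQ = C ΔT = 6.53×10^8 × 1.58 = 1.03×10^9 J/m².

1.03×10^9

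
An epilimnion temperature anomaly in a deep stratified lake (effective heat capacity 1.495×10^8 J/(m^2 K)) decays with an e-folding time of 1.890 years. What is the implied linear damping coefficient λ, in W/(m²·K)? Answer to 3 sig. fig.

Areal heat capacity C = 1.495×10^8 J/(m^2 K) (given).
τ = 1.890 years = 5.96×10^7 s.
λ = C / τ = 1.50×10^8 / 5.96×10^7 = 2.51 W/(m²·K).

2.51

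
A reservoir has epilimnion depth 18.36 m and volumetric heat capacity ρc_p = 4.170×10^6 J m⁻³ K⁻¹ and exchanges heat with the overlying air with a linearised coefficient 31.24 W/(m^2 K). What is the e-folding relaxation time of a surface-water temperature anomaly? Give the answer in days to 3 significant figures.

Areal heat capacity C = ρc_p × D = 4.170×10^6 × 18.36 = 7.66×10^7 J/(m²·K).
Relaxation time τ = C / λ = 7.66×10^7 / 31.24 = 2.45×10^6 s.
In days: 2.45×10^6 s / (86400 s/day) = 28.4 days.

28.4 days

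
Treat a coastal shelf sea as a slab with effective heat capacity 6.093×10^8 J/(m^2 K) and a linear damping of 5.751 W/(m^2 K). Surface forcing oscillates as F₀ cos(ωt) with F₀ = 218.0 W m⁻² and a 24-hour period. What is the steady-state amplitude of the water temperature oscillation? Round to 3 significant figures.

0.00492 K

Areal heat capacity C = 6.093×10^8 J/(m^2 K) (given).
Angular frequency ω = 2π / T = 2π / 86400 s = 7.27×10^-5 s⁻¹.
√((Cω)² + λ²) = √((44300)² + 5.751²) = 44300 W/(m²·K).
Amplitude A = F₀ / √((Cω)²+λ²) = 218.0 / 44300 = 0.00492 K.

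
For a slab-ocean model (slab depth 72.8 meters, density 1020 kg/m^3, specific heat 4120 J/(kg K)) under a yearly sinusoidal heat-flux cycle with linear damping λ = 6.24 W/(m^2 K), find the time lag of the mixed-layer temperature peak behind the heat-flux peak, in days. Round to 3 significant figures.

85.3 days

Areal heat capacity C = ρ c_p D = 1020 × 4120 × 72.8 = 3.06×10^8 J/(m^2 K).
ω = 2π / 3.15×10^7 s = 1.99×10^-7 s⁻¹.
Phase lag φ = arctan(Cω/λ) = arctan(61.0/6.24) = 1.47 rad.
Time lag = φ / ω = 1.47 / 1.99×10^-7 = 7.37×10^6 s = 85.3 days.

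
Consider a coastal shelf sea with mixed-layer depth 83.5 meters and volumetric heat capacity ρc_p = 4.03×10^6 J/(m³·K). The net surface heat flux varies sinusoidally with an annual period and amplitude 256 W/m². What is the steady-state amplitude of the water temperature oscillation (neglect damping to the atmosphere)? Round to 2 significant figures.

Areal heat capacity C = ρc_p × D = 4.03×10^6 × 83.5 = 3.37×10^8 J m⁻² K⁻¹.
Angular frequency ω = 2π / T = 2π / 3.15×10^7 s = 1.99×10^-7 s⁻¹.
Cω = 3.37×10^8 × 1.99×10^-7 = 67.0 W/(m²·K).
Amplitude A = F₀ / (Cω) = 256 / 67.0 = 3.82 K.

3.8 K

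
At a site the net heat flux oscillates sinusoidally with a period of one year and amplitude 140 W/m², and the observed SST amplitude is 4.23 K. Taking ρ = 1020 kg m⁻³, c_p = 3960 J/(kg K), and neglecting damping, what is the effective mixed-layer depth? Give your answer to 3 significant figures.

ω = 2π / 3.15×10^7 s = 1.99×10^-7 s⁻¹.
Required C = F₀ / (A ω) = 140 / (4.23 × 1.99×10^-7) = 1.66×10^8 J/(m²·K).
D = C / (ρ c_p) = 1.66×10^8 / (1020 × 3960) = 41.1 m.

41.1 m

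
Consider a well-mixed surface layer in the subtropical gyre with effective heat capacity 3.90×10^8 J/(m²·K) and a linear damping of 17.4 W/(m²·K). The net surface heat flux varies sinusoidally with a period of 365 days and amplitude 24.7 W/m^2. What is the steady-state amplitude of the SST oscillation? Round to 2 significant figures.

Areal heat capacity C = 3.90×10^8 J/(m²·K) (given).
Angular frequency ω = 2π / T = 2π / 3.15×10^7 s = 1.99×10^-7 s⁻¹.
√((Cω)² + λ²) = √((77.7)² + 17.4²) = 79.6 W/(m²·K).
Amplitude A = F₀ / √((Cω)²+λ²) = 24.7 / 79.6 = 0.310 K.

0.31 K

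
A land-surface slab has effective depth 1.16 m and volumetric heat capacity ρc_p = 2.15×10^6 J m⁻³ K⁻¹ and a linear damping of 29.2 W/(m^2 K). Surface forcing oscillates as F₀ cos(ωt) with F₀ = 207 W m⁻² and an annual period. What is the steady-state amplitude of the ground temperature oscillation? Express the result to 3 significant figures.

7.09 K

Areal heat capacity C = ρc_p × D = 2.15×10^6 × 1.16 = 2.49×10^6 J/(m^2 K).
Angular frequency ω = 2π / T = 2π / 3.15×10^7 s = 1.99×10^-7 s⁻¹.
√((Cω)² + λ²) = √((0.497)² + 29.2²) = 29.2 W/(m²·K).
Amplitude A = F₀ / √((Cω)²+λ²) = 207 / 29.2 = 7.09 K.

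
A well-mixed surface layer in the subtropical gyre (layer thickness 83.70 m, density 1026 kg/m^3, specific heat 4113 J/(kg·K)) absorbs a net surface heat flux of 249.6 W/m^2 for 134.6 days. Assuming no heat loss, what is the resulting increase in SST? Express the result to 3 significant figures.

Areal heat capacity C = ρ c_p D = 1026 × 4113 × 83.70 = 3.53×10^8 J/(m^2 K).
Net heat input Q = F Δt = 249.6 × (134.6 days × 86400 s/day) = 2.90×10^9 J/m².
ΔT = Q / C = 2.90×10^9 / 3.53×10^8 = 8.22 K.

8.22 K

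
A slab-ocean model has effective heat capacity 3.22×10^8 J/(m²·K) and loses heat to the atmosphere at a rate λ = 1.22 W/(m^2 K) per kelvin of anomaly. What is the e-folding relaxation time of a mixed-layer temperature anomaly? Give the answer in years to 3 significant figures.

Areal heat capacity C = 3.22×10^8 J/(m²·K) (given).
Relaxation time τ = C / λ = 3.22×10^8 / 1.22 = 2.64×10^8 s.
In years: 2.64×10^8 s / (3.156×10^7 s/year) = 8.36 years.

8.36 years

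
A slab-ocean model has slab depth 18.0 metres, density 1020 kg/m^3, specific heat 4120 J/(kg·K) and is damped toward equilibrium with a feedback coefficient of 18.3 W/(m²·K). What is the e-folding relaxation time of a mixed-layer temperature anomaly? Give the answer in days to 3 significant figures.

47.8 days

Areal heat capacity C = ρ c_p D = 1020 × 4120 × 18.0 = 7.56×10^7 J m⁻² K⁻¹.
Relaxation time τ = C / λ = 7.56×10^7 / 18.3 = 4.13×10^6 s.
In days: 4.13×10^6 s / (86400 s/day) = 47.8 days.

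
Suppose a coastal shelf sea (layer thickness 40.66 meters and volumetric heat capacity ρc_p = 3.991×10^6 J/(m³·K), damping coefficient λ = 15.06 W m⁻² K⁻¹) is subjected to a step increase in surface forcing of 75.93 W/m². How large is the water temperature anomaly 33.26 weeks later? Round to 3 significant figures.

Areal heat capacity C = ρc_p × D = 3.991×10^6 × 40.66 = 1.62×10^8 J/(m²·K).
τ = C / λ = 1.62×10^8 / 15.06 = 1.08×10^7 s.
Equilibrium anomaly ΔT_eq = F / λ = 75.93 / 15.06 = 5.04 K.
t = 33.26 weeks = 2.01×10^7 s, so t/τ = 1.87.
ΔT(t) = ΔT_eq (1 − e^(−t/τ)) = 5.04 × (1 − e^−1.87) = 4.26 K.

4.26 K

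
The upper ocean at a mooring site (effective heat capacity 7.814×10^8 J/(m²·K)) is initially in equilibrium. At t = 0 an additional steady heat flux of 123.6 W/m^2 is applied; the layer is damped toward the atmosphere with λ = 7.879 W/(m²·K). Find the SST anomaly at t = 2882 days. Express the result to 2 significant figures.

Areal heat capacity C = 7.814×10^8 J/(m²·K) (given).
τ = C / λ = 7.81×10^8 / 7.879 = 9.92×10^7 s.
Equilibrium anomaly ΔT_eq = F / λ = 123.6 / 7.879 = 15.7 K.
t = 2882 days = 2.49×10^8 s, so t/τ = 2.51.
ΔT(t) = ΔT_eq (1 − e^(−t/τ)) = 15.7 × (1 − e^−2.51) = 14.4 K.

14 K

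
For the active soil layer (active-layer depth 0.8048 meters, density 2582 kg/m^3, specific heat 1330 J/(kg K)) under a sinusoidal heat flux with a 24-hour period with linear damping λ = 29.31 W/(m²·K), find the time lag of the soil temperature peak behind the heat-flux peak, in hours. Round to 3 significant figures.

5.45 hours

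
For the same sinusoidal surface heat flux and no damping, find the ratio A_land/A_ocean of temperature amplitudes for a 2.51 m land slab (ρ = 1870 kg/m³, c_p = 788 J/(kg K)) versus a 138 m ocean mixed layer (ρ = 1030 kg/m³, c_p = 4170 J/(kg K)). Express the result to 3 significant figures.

160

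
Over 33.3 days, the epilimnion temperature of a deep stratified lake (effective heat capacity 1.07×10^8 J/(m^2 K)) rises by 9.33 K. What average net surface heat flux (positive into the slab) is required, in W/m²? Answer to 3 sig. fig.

347

Areal heat capacity C = 1.07×10^8 J/(m^2 K) (given).
Required heat per unit area: Q = C ΔT = 1.07×10^8 × 9.33 = 9.98×10^8 J/m².
Flux F = Q / Δt = 9.98×10^8 / 2.88×10^6 s = 347 W/m².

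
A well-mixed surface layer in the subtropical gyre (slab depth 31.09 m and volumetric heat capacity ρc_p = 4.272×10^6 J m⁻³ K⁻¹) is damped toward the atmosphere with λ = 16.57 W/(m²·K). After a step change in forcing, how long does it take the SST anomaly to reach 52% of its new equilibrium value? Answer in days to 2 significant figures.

68 days

Areal heat capacity C = ρc_p × D = 4.272×10^6 × 31.09 = 1.33×10^8 J/(m^2 K).
τ = C / λ = 1.33×10^8 / 16.57 = 8.02×10^6 s.
Fraction reached: 1 − e^(−t/τ) = 0.52 ⇒ t = −τ ln(1 − 0.52) = τ × 0.734.
t = 5.88×10^6 s = 68.1 days.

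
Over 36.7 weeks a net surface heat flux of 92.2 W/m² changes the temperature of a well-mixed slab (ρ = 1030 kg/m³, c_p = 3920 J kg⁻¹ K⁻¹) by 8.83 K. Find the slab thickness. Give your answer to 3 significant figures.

57.4 m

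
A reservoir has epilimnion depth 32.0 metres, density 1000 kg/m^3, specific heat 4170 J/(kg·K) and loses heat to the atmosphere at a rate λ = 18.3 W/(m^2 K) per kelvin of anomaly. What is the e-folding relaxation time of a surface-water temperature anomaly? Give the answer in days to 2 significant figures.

Areal heat capacity C = ρ c_p D = 1000 × 4170 × 32.0 = 1.33×10^8 J/(m²·K).
Relaxation time τ = C / λ = 1.33×10^8 / 18.3 = 7.29×10^6 s.
In days: 7.29×10^6 s / (86400 s/day) = 84.4 days.

84 days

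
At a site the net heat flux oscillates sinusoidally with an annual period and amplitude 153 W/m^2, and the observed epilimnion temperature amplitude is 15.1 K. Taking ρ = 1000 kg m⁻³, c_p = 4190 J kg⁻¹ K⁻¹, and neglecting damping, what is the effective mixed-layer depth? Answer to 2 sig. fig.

12 m

ω = 2π / 3.15×10^7 s = 1.99×10^-7 s⁻¹.
Required C = F₀ / (A ω) = 153 / (15.1 × 1.99×10^-7) = 5.09×10^7 J/(m²·K).
D = C / (ρ c_p) = 5.09×10^7 / (1000 × 4190) = 12.1 m.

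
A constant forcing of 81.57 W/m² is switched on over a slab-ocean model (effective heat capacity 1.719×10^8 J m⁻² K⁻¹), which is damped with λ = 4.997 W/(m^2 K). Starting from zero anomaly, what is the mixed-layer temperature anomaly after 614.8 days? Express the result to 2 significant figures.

13 K

Areal heat capacity C = 1.719×10^8 J m⁻² K⁻¹ (given).
τ = C / λ = 1.72×10^8 / 4.997 = 3.44×10^7 s.
Equilibrium anomaly ΔT_eq = F / λ = 81.57 / 4.997 = 16.3 K.
t = 614.8 days = 5.31×10^7 s, so t/τ = 1.54.
ΔT(t) = ΔT_eq (1 − e^(−t/τ)) = 16.3 × (1 − e^−1.54) = 12.8 K.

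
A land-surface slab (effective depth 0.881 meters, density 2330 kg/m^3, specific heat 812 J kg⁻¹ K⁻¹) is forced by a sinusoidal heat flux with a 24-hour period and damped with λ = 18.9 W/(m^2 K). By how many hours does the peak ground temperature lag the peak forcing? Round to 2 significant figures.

5.4 hours

Areal heat capacity C = ρ c_p D = 2330 × 812 × 0.881 = 1.67×10^6 J/(m^2 K).
ω = 2π / 86400 s = 7.27×10^-5 s⁻¹.
Phase lag φ = arctan(Cω/λ) = arctan(121/18.9) = 1.42 rad.
Time lag = φ / ω = 1.42 / 7.27×10^-5 = 19500 s = 5.41 hours.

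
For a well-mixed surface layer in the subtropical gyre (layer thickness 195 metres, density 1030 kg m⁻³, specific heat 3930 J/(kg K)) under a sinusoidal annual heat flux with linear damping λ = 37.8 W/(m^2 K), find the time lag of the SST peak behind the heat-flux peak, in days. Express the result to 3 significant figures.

77.5 days

Areal heat capacity C = ρ c_p D = 1030 × 3930 × 195 = 7.89×10^8 J/(m^2 K).
ω = 2π / 3.15×10^7 s = 1.99×10^-7 s⁻¹.
Phase lag φ = arctan(Cω/λ) = arctan(157/37.8) = 1.33 rad.
Time lag = φ / ω = 1.33 / 1.99×10^-7 = 6.70×10^6 s = 77.5 days.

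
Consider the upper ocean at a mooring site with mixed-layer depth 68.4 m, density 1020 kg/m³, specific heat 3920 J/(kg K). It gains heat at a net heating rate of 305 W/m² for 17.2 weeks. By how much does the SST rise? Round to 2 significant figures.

Areal heat capacity C = ρ c_p D = 1020 × 3920 × 68.4 = 2.73×10^8 J m⁻² K⁻¹.
Net heat input Q = F Δt = 305 × (17.2 weeks × 6.048×10^5 s/week) = 3.17×10^9 J/m².
ΔT = Q / C = 3.17×10^9 / 2.73×10^8 = 11.6 K.

12 K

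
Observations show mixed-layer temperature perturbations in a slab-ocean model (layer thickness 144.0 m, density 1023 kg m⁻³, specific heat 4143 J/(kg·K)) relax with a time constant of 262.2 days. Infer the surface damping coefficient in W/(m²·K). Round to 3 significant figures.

26.9

Areal heat capacity C = ρ c_p D = 1023 × 4143 × 144.0 = 6.10×10^8 J m⁻² K⁻¹.
τ = 262.2 days = 2.27×10^7 s.
λ = C / τ = 6.10×10^8 / 2.27×10^7 = 26.9 W/(m²·K).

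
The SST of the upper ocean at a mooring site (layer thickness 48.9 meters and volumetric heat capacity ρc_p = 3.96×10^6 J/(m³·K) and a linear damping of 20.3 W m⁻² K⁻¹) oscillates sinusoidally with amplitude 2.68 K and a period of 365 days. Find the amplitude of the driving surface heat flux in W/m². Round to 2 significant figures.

120

Areal heat capacity C = ρc_p × D = 3.96×10^6 × 48.9 = 1.94×10^8 J m⁻² K⁻¹.
ω = 2π / 3.15×10^7 s = 1.99×10^-7 s⁻¹.
√((Cω)² + λ²) = √((38.6)² + 20.3²) = 43.6 W/(m²·K).
F₀ = A × √((Cω)²+λ²) = 2.68 × 43.6 = 117 W/m².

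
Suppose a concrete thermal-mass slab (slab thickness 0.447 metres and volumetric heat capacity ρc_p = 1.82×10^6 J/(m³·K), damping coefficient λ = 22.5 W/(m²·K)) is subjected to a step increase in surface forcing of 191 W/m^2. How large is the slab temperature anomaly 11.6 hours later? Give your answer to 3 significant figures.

5.81 K

Areal heat capacity C = ρc_p × D = 1.82×10^6 × 0.447 = 8.14×10^5 J/(m²·K).
τ = C / λ = 8.14×10^5 / 22.5 = 36200 s.
Equilibrium anomaly ΔT_eq = F / λ = 191 / 22.5 = 8.49 K.
t = 11.6 hours = 41800 s, so t/τ = 1.15.
ΔT(t) = ΔT_eq (1 − e^(−t/τ)) = 8.49 × (1 − e^−1.15) = 5.81 K.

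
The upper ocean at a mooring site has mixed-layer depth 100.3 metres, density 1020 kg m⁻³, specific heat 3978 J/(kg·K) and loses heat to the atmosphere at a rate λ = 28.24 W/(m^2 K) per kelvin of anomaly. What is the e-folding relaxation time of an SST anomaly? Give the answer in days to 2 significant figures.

Areal heat capacity C = ρ c_p D = 1020 × 3978 × 100.3 = 4.07×10^8 J/(m^2 K).
Relaxation time τ = C / λ = 4.07×10^8 / 28.24 = 1.44×10^7 s.
In days: 1.44×10^7 s / (86400 s/day) = 167 days.

170 days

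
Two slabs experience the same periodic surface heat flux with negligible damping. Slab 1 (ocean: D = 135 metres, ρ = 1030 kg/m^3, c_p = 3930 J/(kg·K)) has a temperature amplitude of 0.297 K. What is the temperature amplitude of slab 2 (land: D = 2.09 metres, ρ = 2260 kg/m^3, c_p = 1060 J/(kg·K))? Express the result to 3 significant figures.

C_ocean = 5.46×10^8 J/(m²·K); C_land = 5.01×10^6 J/(m²·K).
A ∝ 1/C ⇒ A_land = A_ocean × C_ocean/C_land = 0.297 × 109 = 32.4 K.

32.4 K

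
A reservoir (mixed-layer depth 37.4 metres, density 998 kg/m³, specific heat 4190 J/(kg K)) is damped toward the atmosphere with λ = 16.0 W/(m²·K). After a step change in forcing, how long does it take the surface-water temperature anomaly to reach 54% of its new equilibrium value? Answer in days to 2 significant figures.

88 days

Areal heat capacity C = ρ c_p D = 998 × 4190 × 37.4 = 1.56×10^8 J m⁻² K⁻¹.
τ = C / λ = 1.56×10^8 / 16.0 = 9.77×10^6 s.
Fraction reached: 1 − e^(−t/τ) = 0.54 ⇒ t = −τ ln(1 − 0.54) = τ × 0.777.
t = 7.59×10^6 s = 87.8 days.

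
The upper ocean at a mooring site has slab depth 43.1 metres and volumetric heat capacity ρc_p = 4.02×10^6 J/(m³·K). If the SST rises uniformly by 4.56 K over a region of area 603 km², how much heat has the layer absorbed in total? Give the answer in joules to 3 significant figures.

4.76×10^17 J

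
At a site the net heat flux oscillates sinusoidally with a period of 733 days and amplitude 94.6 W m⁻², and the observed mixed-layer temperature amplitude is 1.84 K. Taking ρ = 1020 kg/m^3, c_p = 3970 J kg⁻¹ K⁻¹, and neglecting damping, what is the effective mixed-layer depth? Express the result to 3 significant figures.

ω = 2π / 6.33×10^7 s = 9.92×10^-8 s⁻¹.
Required C = F₀ / (A ω) = 94.6 / (1.84 × 9.92×10^-8) = 5.18×10^8 J/(m²·K).
D = C / (ρ c_p) = 5.18×10^8 / (1020 × 3970) = 128 m.

128 m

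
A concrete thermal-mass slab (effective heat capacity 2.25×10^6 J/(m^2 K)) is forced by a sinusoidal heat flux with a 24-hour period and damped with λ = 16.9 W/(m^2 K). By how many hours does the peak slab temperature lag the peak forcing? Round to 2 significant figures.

5.6 hours

Areal heat capacity C = 2.25×10^6 J/(m^2 K) (given).
ω = 2π / 86400 s = 7.27×10^-5 s⁻¹.
Phase lag φ = arctan(Cω/λ) = arctan(164/16.9) = 1.47 rad.
Time lag = φ / ω = 1.47 / 7.27×10^-5 = 20200 s = 5.61 hours.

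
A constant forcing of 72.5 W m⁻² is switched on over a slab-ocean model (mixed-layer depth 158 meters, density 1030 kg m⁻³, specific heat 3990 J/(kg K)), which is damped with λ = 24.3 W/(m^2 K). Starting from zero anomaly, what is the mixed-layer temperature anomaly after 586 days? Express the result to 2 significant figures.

2.5 K

Areal heat capacity C = ρ c_p D = 1030 × 3990 × 158 = 6.49×10^8 J/(m²·K).
τ = C / λ = 6.49×10^8 / 24.3 = 2.67×10^7 s.
Equilibrium anomaly ΔT_eq = F / λ = 72.5 / 24.3 = 2.98 K.
t = 586 days = 5.06×10^7 s, so t/τ = 1.89.
ΔT(t) = ΔT_eq (1 − e^(−t/τ)) = 2.98 × (1 − e^−1.89) = 2.53 K.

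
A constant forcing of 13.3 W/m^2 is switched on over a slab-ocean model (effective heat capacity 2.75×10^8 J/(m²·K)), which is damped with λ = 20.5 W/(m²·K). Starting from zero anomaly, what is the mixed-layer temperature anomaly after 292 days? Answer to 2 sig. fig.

Areal heat capacity C = 2.75×10^8 J/(m²·K) (given).
τ = C / λ = 2.75×10^8 / 20.5 = 1.34×10^7 s.
Equilibrium anomaly ΔT_eq = F / λ = 13.3 / 20.5 = 0.649 K.
t = 292 days = 2.52×10^7 s, so t/τ = 1.88.
ΔT(t) = ΔT_eq (1 − e^(−t/τ)) = 0.649 × (1 − e^−1.88) = 0.550 K.

0.55 K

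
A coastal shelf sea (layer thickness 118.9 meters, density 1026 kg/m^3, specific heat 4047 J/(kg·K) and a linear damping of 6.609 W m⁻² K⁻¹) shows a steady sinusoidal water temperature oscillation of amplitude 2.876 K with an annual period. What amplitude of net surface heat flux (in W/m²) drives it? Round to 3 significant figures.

284

Areal heat capacity C = ρ c_p D = 1026 × 4047 × 118.9 = 4.94×10^8 J m⁻² K⁻¹.
ω = 2π / 3.15×10^7 s = 1.99×10^-7 s⁻¹.
√((Cω)² + λ²) = √((98.4)² + 6.609²) = 98.6 W/(m²·K).
F₀ = A × √((Cω)²+λ²) = 2.876 × 98.6 = 284 W/m².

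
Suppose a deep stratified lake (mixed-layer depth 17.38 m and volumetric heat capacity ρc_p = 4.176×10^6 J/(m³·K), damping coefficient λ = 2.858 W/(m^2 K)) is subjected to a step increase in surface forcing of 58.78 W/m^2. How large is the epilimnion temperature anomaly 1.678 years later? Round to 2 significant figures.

Areal heat capacity C = ρc_p × D = 4.176×10^6 × 17.38 = 7.26×10^7 J/(m²·K).
τ = C / λ = 7.26×10^7 / 2.858 = 2.54×10^7 s.
Equilibrium anomaly ΔT_eq = F / λ = 58.78 / 2.858 = 20.6 K.
t = 1.678 years = 5.30×10^7 s, so t/τ = 2.09.
ΔT(t) = ΔT_eq (1 − e^(−t/τ)) = 20.6 × (1 − e^−2.09) = 18.0 K.

18 K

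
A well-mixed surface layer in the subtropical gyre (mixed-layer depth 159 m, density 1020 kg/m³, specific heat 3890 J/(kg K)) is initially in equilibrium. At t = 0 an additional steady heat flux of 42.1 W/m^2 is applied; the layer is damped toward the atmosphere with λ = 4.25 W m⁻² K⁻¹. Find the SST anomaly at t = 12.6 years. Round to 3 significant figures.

Areal heat capacity C = ρ c_p D = 1020 × 3890 × 159 = 6.31×10^8 J/(m^2 K).
τ = C / λ = 6.31×10^8 / 4.25 = 1.48×10^8 s.
Equilibrium anomaly ΔT_eq = F / λ = 42.1 / 4.25 = 9.91 K.
t = 12.6 years = 3.98×10^8 s, so t/τ = 2.68.
ΔT(t) = ΔT_eq (1 − e^(−t/τ)) = 9.91 × (1 − e^−2.68) = 9.23 K.

9.23 K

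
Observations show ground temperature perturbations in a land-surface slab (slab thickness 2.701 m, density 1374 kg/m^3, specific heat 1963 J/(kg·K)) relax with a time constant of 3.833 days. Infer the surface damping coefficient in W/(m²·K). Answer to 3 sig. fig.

22.0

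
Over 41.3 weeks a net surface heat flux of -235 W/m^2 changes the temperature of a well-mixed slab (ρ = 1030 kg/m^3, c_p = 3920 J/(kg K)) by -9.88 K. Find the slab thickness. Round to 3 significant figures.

Heat input Q = F Δt = -235 × 2.50×10^7 s = -5.87×10^9 J/m².
Required areal heat capacity C = Q / ΔT = 5.94×10^8 J/(m²·K).
Depth D = C / (ρ c_p) = 5.94×10^8 / (1030 × 3920) = 147 m.

147 m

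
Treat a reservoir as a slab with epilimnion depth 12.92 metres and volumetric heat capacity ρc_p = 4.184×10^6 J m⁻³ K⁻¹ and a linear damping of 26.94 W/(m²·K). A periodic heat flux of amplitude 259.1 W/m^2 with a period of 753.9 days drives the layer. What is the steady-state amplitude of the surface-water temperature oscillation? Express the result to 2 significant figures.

Areal heat capacity C = ρc_p × D = 4.184×10^6 × 12.92 = 5.41×10^7 J m⁻² K⁻¹.
Angular frequency ω = 2π / T = 2π / 6.51×10^7 s = 9.65×10^-8 s⁻¹.
√((Cω)² + λ²) = √((5.21)² + 26.94²) = 27.4 W/(m²·K).
Amplitude A = F₀ / √((Cω)²+λ²) = 259.1 / 27.4 = 9.44 K.

9.4 K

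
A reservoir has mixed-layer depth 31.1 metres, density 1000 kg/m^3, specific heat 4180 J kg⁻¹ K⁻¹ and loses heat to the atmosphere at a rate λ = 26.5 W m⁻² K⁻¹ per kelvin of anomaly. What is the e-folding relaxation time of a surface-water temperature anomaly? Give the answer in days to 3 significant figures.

56.8 days

Areal heat capacity C = ρ c_p D = 1000 × 4180 × 31.1 = 1.30×10^8 J/(m²·K).
Relaxation time τ = C / λ = 1.30×10^8 / 26.5 = 4.91×10^6 s.
In days: 4.91×10^6 s / (86400 s/day) = 56.8 days.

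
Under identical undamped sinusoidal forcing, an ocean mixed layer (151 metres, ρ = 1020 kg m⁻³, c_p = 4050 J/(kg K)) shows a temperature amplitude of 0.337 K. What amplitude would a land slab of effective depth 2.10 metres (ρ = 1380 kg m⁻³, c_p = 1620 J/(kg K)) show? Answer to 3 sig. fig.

C_ocean = 6.24×10^8 J/(m²·K); C_land = 4.69×10^6 J/(m²·K).
A ∝ 1/C ⇒ A_land = A_ocean × C_ocean/C_land = 0.337 × 133 = 44.8 K.

44.8 K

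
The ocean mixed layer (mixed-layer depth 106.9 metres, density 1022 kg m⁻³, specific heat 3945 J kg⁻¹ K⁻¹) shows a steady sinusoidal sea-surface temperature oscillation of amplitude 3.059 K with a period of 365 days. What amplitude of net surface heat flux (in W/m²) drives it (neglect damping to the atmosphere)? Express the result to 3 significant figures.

Areal heat capacity C = ρ c_p D = 1022 × 3945 × 106.9 = 4.31×10^8 J m⁻² K⁻¹.
ω = 2π / 3.15×10^7 s = 1.99×10^-7 s⁻¹.
Cω = 4.31×10^8 × 1.99×10^-7 = 85.9 W/(m²·K).
F₀ = A × Cω = 3.059 × 85.9 = 263 W/m².

263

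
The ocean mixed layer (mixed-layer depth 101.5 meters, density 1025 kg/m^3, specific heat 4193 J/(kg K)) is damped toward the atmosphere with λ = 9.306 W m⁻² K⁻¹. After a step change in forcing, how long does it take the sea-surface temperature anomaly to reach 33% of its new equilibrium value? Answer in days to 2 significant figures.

Areal heat capacity C = ρ c_p D = 1025 × 4193 × 101.5 = 4.36×10^8 J m⁻² K⁻¹.
τ = C / λ = 4.36×10^8 / 9.306 = 4.69×10^7 s.
Fraction reached: 1 − e^(−t/τ) = 0.33 ⇒ t = −τ ln(1 − 0.33) = τ × 0.400.
t = 1.88×10^7 s = 217 days.

220 days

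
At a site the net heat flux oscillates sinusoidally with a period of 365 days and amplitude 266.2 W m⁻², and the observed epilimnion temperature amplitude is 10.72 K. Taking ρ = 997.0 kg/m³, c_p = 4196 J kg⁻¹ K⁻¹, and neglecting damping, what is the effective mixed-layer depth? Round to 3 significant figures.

ω = 2π / 3.15×10^7 s = 1.99×10^-7 s⁻¹.
Required C = F₀ / (A ω) = 266.2 / (10.72 × 1.99×10^-7) = 1.25×10^8 J/(m²·K).
D = C / (ρ c_p) = 1.25×10^8 / (997.0 × 4196) = 29.8 m.

29.8 m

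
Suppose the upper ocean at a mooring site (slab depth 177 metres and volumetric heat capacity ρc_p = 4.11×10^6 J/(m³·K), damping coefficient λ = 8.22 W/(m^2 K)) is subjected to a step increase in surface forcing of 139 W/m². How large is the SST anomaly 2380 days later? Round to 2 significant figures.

15 K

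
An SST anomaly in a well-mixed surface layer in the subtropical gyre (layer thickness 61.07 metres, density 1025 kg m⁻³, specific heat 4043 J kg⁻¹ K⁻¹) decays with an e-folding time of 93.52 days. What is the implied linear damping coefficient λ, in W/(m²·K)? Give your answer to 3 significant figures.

31.3

Areal heat capacity C = ρ c_p D = 1025 × 4043 × 61.07 = 2.53×10^8 J/(m^2 K).
τ = 93.52 days = 8.08×10^6 s.
λ = C / τ = 2.53×10^8 / 8.08×10^6 = 31.3 W/(m²·K).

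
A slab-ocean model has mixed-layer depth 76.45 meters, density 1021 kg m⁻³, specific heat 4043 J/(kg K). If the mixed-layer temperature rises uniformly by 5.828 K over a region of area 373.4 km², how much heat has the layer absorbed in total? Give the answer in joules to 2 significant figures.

Areal heat capacity C = ρ c_p D = 1021 × 4043 × 76.45 = 3.16×10^8 J/(m²·K).
Heat per unit area: q = C ΔT = 3.16×10^8 × 5.828 = 1.84×10^9 J/m².
Total heat: Q = q × A = 1.84×10^9 × (373.4 × 10⁶ m²) = 6.87×10^17 J.

6.9×10^17 J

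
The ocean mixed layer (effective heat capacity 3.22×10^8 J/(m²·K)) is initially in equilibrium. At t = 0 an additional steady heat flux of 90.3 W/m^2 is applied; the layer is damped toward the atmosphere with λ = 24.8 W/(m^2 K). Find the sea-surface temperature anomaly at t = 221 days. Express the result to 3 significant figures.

2.80 K

Areal heat capacity C = 3.22×10^8 J/(m²·K) (given).
τ = C / λ = 3.22×10^8 / 24.8 = 1.30×10^7 s.
Equilibrium anomaly ΔT_eq = F / λ = 90.3 / 24.8 = 3.64 K.
t = 221 days = 1.91×10^7 s, so t/τ = 1.47.
ΔT(t) = ΔT_eq (1 − e^(−t/τ)) = 3.64 × (1 − e^−1.47) = 2.80 K.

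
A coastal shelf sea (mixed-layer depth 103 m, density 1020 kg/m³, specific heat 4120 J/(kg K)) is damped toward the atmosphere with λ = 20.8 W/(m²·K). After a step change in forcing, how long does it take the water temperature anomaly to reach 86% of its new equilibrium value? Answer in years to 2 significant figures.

Areal heat capacity C = ρ c_p D = 1020 × 4120 × 103 = 4.33×10^8 J/(m^2 K).
τ = C / λ = 4.33×10^8 / 20.8 = 2.08×10^7 s.
Fraction reached: 1 − e^(−t/τ) = 0.86 ⇒ t = −τ ln(1 − 0.86) = τ × 1.97.
t = 4.09×10^7 s = 1.30 years.

1.3 years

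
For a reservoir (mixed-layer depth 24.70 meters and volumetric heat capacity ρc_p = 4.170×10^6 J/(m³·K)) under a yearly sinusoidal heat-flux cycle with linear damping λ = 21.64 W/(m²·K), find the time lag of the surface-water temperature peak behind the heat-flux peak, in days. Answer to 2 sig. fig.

Areal heat capacity C = ρc_p × D = 4.170×10^6 × 24.70 = 1.03×10^8 J/(m^2 K).
ω = 2π / 3.15×10^7 s = 1.99×10^-7 s⁻¹.
Phase lag φ = arctan(Cω/λ) = arctan(20.5/21.64) = 0.759 rad.
Time lag = φ / ω = 0.759 / 1.99×10^-7 = 3.81×10^6 s = 44.1 days.

44 days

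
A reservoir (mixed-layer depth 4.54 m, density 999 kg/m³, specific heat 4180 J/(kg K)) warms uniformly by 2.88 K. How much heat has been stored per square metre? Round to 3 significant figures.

Areal heat capacity C = ρ c_p D = 999 × 4180 × 4.54 = 1.90×10^7 J m⁻² K⁻¹.
ΔQ = C ΔT = 1.90×10^7 × 2.88 = 5.46×10^7 J/m².

5.46×10^7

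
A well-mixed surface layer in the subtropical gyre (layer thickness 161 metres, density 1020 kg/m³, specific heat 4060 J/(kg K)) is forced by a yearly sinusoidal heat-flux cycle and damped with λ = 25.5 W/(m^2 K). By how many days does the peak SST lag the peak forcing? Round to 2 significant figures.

80 days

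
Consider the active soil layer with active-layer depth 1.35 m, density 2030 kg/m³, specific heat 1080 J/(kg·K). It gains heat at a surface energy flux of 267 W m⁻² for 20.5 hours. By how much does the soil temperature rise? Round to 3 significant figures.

Areal heat capacity C = ρ c_p D = 2030 × 1080 × 1.35 = 2.96×10^6 J/(m²·K).
Net heat input Q = F Δt = 267 × (20.5 hours × 3600 s/hour) = 1.97×10^7 J/m².
ΔT = Q / C = 1.97×10^7 / 2.96×10^6 = 6.66 K.

6.66 K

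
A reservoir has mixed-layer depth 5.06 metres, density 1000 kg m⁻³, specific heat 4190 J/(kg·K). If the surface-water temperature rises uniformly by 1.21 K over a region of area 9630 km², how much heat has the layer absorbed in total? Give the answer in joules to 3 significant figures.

2.47×10^17 J

Areal heat capacity C = ρ c_p D = 1000 × 4190 × 5.06 = 2.12×10^7 J/(m^2 K).
Heat per unit area: q = C ΔT = 2.12×10^7 × 1.21 = 2.57×10^7 J/m².
Total heat: Q = q × A = 2.57×10^7 × (9630 × 10⁶ m²) = 2.47×10^17 J.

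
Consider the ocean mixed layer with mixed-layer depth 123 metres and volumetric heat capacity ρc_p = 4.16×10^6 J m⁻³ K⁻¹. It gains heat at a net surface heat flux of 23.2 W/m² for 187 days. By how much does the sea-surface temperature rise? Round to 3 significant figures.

0.733 K

Areal heat capacity C = ρc_p × D = 4.16×10^6 × 123 = 5.12×10^8 J/(m²·K).
Net heat input Q = F Δt = 23.2 × (187 days × 86400 s/day) = 3.75×10^8 J/m².
ΔT = Q / C = 3.75×10^8 / 5.12×10^8 = 0.733 K.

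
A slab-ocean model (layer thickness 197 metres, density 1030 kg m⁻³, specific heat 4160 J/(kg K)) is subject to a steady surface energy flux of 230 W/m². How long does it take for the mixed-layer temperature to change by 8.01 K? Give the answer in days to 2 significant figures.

340 days

Areal heat capacity C = ρ c_p D = 1030 × 4160 × 197 = 8.44×10^8 J m⁻² K⁻¹.
Time required: Δt = C ΔT / F = 8.44×10^8 × 8.01 / 230 = 2.94×10^7 s.
In days: 2.94×10^7 s / (86400 s/day) = 340 days.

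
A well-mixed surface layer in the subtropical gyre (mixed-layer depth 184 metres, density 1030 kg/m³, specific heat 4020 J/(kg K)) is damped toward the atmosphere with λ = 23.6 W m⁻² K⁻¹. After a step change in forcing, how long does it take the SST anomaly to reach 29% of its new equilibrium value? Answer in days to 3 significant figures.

Areal heat capacity C = ρ c_p D = 1030 × 4020 × 184 = 7.62×10^8 J/(m^2 K).
τ = C / λ = 7.62×10^8 / 23.6 = 3.23×10^7 s.
Fraction reached: 1 − e^(−t/τ) = 0.29 ⇒ t = −τ ln(1 − 0.29) = τ × 0.342.
t = 1.11×10^7 s = 128 days.

128 days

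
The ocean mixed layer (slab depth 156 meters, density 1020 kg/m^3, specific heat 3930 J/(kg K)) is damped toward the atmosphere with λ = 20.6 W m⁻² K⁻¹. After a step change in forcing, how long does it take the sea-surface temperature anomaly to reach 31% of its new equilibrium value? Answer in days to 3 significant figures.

130 days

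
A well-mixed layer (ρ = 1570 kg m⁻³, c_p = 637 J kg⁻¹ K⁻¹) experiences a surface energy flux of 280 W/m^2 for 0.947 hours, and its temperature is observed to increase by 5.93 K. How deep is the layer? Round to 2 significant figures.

Heat input Q = F Δt = 280 × 3410 s = 9.55×10^5 J/m².
Required areal heat capacity C = Q / ΔT = 1.61×10^5 J/(m²·K).
Depth D = C / (ρ c_p) = 1.61×10^5 / (1570 × 637) = 0.161 m.

0.16 m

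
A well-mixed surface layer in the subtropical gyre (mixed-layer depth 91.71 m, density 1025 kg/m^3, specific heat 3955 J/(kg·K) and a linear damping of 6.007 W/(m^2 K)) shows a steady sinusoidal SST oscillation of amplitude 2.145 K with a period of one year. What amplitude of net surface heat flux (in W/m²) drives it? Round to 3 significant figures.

159

Areal heat capacity C = ρ c_p D = 1025 × 3955 × 91.71 = 3.72×10^8 J/(m^2 K).
ω = 2π / 3.15×10^7 s = 1.99×10^-7 s⁻¹.
√((Cω)² + λ²) = √((74.1)² + 6.007²) = 74.3 W/(m²·K).
F₀ = A × √((Cω)²+λ²) = 2.145 × 74.3 = 159 W/m².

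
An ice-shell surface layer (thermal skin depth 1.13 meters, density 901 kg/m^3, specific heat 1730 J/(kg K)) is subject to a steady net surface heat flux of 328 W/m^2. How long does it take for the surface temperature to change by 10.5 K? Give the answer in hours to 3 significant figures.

Areal heat capacity C = ρ c_p D = 901 × 1730 × 1.13 = 1.76×10^6 J m⁻² K⁻¹.
Time required: Δt = C ΔT / F = 1.76×10^6 × 10.5 / 328 = 56400 s.
In hours: 56400 s / (3600 s/hour) = 15.7 hours.

15.7 hours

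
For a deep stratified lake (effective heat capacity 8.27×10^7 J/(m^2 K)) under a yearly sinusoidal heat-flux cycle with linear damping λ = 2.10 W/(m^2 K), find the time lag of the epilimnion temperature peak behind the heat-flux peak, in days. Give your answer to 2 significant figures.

84 days

Areal heat capacity C = 8.27×10^7 J/(m^2 K) (given).
ω = 2π / 3.15×10^7 s = 1.99×10^-7 s⁻¹.
Phase lag φ = arctan(Cω/λ) = arctan(16.5/2.10) = 1.44 rad.
Time lag = φ / ω = 1.44 / 1.99×10^-7 = 7.25×10^6 s = 83.9 days.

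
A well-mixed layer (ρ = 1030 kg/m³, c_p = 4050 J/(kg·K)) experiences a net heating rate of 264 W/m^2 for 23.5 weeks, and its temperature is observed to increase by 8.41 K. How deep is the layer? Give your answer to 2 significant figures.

110 m

Heat input Q = F Δt = 264 × 1.42×10^7 s = 3.75×10^9 J/m².
Required areal heat capacity C = Q / ΔT = 4.46×10^8 J/(m²·K).
Depth D = C / (ρ c_p) = 4.46×10^8 / (1030 × 4050) = 107 m.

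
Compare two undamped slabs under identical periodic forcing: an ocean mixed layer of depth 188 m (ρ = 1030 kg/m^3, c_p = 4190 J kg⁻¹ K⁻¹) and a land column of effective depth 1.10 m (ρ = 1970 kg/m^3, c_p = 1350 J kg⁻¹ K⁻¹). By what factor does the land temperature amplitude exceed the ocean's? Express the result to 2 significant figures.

280

C_ocean = 1030 × 4190 × 188 = 8.11×10^8 J/(m²·K).
C_land = 1970 × 1350 × 1.10 = 2.93×10^6 J/(m²·K).
Undamped amplitude ∝ 1/C, so A_land/A_ocean = C_ocean/C_land = 277.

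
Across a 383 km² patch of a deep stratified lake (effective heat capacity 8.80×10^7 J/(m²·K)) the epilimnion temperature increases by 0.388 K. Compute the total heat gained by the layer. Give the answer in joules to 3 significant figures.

Areal heat capacity C = 8.80×10^7 J/(m²·K) (given).
Heat per unit area: q = C ΔT = 8.80×10^7 × 0.388 = 3.41×10^7 J/m².
Total heat: Q = q × A = 3.41×10^7 × (383 × 10⁶ m²) = 1.31×10^16 J.

1.31×10^16 J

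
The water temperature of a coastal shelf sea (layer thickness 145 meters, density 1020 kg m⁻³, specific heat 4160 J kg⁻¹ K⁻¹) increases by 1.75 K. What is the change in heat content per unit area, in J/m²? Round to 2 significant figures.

1.1×10^9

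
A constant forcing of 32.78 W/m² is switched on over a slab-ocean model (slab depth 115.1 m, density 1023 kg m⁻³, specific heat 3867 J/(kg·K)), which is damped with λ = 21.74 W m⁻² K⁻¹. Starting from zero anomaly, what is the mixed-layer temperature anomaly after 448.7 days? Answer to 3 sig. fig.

Areal heat capacity C = ρ c_p D = 1023 × 3867 × 115.1 = 4.55×10^8 J/(m^2 K).
τ = C / λ = 4.55×10^8 / 21.74 = 2.09×10^7 s.
Equilibrium anomaly ΔT_eq = F / λ = 32.78 / 21.74 = 1.51 K.
t = 448.7 days = 3.88×10^7 s, so t/τ = 1.85.
ΔT(t) = ΔT_eq (1 − e^(−t/τ)) = 1.51 × (1 − e^−1.85) = 1.27 K.

1.27 K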